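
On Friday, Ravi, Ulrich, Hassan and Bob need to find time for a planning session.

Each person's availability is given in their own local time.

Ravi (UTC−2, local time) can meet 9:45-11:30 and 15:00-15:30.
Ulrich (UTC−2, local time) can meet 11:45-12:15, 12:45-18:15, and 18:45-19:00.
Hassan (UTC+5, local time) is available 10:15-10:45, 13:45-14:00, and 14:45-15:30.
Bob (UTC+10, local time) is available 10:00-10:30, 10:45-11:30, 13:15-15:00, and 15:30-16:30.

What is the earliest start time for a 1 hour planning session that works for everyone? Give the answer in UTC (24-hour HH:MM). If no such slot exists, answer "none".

Ravi → UTC: 11:45–13:30, 17:00–17:30.
Ulrich → UTC: 13:45–14:15, 14:45–20:15, 20:45–21:00.
Hassan → UTC: 05:15–05:45, 08:45–09:00, 09:45–10:30.
Bob → UTC: 00:00–00:30, 00:45–01:30, 03:15–05:00, 05:30–06:30.
Ravi ∩ Ulrich: 17:00–17:30.
Ravi ∩ Ulrich ∩ Hassan: (none).
Ravi ∩ Ulrich ∩ Hassan ∩ Bob: (none).
Windows ≥ 60 min: (none).

none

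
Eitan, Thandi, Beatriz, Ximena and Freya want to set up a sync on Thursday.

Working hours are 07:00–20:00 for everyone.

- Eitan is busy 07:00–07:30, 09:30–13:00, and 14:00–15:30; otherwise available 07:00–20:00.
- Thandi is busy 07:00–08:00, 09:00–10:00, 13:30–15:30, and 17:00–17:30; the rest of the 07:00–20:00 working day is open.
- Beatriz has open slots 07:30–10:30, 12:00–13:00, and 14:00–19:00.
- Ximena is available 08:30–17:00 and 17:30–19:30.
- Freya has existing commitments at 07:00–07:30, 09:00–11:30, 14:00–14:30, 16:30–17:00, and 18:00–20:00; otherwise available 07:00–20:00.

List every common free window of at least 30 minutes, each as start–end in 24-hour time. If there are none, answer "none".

08:30–09:00, 15:30–16:30, 17:30–18:00

Eitan free within 07:00–20:00: 07:30–09:30, 13:00–14:00, 15:30–20:00.
Thandi free within 07:00–20:00: 08:00–09:00, 10:00–13:30, 15:30–17:00, 17:30–20:00.
Freya free within 07:00–20:00: 07:30–09:00, 11:30–14:00, 14:30–16:30, 17:00–18:00.
Eitan ∩ Thandi: 08:00–09:00, 13:00–13:30, 15:30–17:00, 17:30–20:00.
Eitan ∩ Thandi ∩ Beatriz: 08:00–09:00, 15:30–17:00, 17:30–19:00.
Eitan ∩ Thandi ∩ Beatriz ∩ Ximena: 08:30–09:00, 15:30–17:00, 17:30–19:00.
Eitan ∩ Thandi ∩ Beatriz ∩ Ximena ∩ Freya: 08:30–09:00, 15:30–16:30, 17:30–18:00.
Windows ≥ 30 min: 08:30–09:00, 15:30–16:30, 17:30–18:00.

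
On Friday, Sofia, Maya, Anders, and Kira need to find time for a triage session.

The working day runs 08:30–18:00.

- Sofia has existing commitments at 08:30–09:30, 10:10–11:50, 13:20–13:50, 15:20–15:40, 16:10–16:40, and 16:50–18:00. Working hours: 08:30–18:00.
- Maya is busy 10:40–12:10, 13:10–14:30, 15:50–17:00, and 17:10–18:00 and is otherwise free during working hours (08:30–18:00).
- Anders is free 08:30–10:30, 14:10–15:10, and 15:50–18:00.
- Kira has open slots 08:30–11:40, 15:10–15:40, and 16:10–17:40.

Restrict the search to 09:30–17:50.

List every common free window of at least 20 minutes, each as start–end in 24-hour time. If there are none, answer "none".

Sofia free within 08:30–18:00: 09:30–10:10, 11:50–13:20, 13:50–15:20, 15:40–16:10, 16:40–16:50.
Maya free within 08:30–18:00: 08:30–10:40, 12:10–13:10, 14:30–15:50, 17:00–17:10.
Sofia ∩ Maya: 09:30–10:10, 12:10–13:10, 14:30–15:20, 15:40–15:50.
Sofia ∩ Maya ∩ Anders: 09:30–10:10, 14:30–15:10.
Sofia ∩ Maya ∩ Anders ∩ Kira: 09:30–10:10.
Restricted to 09:30–17:50: 09:30–10:10.
Windows ≥ 20 min: 09:30–10:10.

09:30–10:10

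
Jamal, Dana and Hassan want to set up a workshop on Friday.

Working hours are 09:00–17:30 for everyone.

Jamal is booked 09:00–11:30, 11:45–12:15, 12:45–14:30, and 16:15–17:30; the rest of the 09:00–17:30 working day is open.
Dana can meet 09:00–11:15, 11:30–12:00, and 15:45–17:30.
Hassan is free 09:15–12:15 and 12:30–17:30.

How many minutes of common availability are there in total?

45 minutes

Jamal free within 09:00–17:30: 11:30–11:45, 12:15–12:45, 14:30–16:15.
Jamal ∩ Dana: 11:30–11:45, 15:45–16:15.
Jamal ∩ Dana ∩ Hassan: 11:30–11:45, 15:45–16:15.
Total common minutes: 15 + 30 = 45.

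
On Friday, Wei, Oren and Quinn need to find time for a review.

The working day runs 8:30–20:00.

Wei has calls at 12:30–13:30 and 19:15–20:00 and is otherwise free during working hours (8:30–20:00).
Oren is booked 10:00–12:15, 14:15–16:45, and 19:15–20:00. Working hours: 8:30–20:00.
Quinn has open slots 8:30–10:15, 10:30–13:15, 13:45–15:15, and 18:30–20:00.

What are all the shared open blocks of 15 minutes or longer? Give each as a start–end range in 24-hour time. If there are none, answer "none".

08:30–10:00, 12:15–12:30, 13:45–14:15, 18:30–19:15

Wei free within 08:30–20:00: 08:30–12:30, 13:30–19:15.
Oren free within 08:30–20:00: 08:30–10:00, 12:15–14:15, 16:45–19:15.
Wei ∩ Oren: 08:30–10:00, 12:15–12:30, 13:30–14:15, 16:45–19:15.
Wei ∩ Oren ∩ Quinn: 08:30–10:00, 12:15–12:30, 13:45–14:15, 18:30–19:15.
Windows ≥ 15 min: 08:30–10:00, 12:15–12:30, 13:45–14:15, 18:30–19:15.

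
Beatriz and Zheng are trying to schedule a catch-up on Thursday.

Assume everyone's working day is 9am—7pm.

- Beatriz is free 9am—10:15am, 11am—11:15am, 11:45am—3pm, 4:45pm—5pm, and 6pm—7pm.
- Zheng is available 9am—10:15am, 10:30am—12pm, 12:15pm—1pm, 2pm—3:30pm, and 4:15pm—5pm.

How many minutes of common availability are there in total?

225 minutes

Beatriz ∩ Zheng: 09:00–10:15, 11:00–11:15, 11:45–12:00, 12:15–13:00, 14:00–15:00, 16:45–17:00.
Total common minutes: 75 + 15 + 15 + 45 + 60 + 15 = 225.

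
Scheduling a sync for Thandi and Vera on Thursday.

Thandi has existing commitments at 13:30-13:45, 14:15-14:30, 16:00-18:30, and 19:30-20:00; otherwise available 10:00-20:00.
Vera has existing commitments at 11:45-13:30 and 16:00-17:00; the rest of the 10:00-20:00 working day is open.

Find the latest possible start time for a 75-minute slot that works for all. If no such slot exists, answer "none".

Thandi free within 10:00–20:00: 10:00–13:30, 13:45–14:15, 14:30–16:00, 18:30–19:30.
Vera free within 10:00–20:00: 10:00–11:45, 13:30–16:00, 17:00–20:00.
Thandi ∩ Vera: 10:00–11:45, 13:45–14:15, 14:30–16:00, 18:30–19:30.
Windows ≥ 75 min: 10:00–11:45, 14:30–16:00.
Latest start in the last window 14:30–16:00 is 16:00 − 75 min = 14:45.

14:45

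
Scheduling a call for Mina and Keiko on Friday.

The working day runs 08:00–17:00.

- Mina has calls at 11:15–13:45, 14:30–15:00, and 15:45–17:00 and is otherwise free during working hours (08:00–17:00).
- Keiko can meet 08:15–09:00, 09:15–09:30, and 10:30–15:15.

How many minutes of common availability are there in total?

165 minutes

Mina free within 08:00–17:00: 08:00–11:15, 13:45–14:30, 15:00–15:45.
Mina ∩ Keiko: 08:15–09:00, 09:15–09:30, 10:30–11:15, 13:45–14:30, 15:00–15:15.
Total common minutes: 45 + 15 + 45 + 45 + 15 = 165.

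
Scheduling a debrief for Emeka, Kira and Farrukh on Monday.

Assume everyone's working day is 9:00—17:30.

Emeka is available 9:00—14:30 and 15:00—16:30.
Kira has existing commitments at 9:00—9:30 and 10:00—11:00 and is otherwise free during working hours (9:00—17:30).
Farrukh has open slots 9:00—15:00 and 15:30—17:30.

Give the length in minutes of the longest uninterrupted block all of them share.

Kira free within 09:00–17:30: 09:30–10:00, 11:00–17:30.
Emeka ∩ Kira: 09:30–10:00, 11:00–14:30, 15:00–16:30.
Emeka ∩ Kira ∩ Farrukh: 09:30–10:00, 11:00–14:30, 15:30–16:30.
Common window lengths: 30, 210, 60 min; longest is 210.

210 minutes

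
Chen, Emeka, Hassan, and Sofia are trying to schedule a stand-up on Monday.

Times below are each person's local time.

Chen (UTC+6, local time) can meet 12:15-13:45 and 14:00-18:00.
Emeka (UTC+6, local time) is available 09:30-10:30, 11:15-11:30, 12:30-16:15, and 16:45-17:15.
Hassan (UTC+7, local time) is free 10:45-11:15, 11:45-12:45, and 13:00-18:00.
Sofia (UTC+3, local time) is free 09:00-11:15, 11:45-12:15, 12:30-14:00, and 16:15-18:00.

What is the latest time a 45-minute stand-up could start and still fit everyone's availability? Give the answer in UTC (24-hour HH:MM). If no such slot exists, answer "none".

Chen → UTC: 06:15–07:45, 08:00–12:00.
Emeka → UTC: 03:30–04:30, 05:15–05:30, 06:30–10:15, 10:45–11:15.
Hassan → UTC: 03:45–04:15, 04:45–05:45, 06:00–11:00.
Sofia → UTC: 06:00–08:15, 08:45–09:15, 09:30–11:00, 13:15–15:00.
Chen ∩ Emeka: 06:30–07:45, 08:00–10:15, 10:45–11:15.
Chen ∩ Emeka ∩ Hassan: 06:30–07:45, 08:00–10:15, 10:45–11:00.
Chen ∩ Emeka ∩ Hassan ∩ Sofia: 06:30–07:45, 08:00–08:15, 08:45–09:15, 09:30–10:15, 10:45–11:00.
Windows ≥ 45 min: 06:30–07:45, 09:30–10:15.
Latest start in the last window 09:30–10:15 is 10:15 − 45 min = 09:30.

09:30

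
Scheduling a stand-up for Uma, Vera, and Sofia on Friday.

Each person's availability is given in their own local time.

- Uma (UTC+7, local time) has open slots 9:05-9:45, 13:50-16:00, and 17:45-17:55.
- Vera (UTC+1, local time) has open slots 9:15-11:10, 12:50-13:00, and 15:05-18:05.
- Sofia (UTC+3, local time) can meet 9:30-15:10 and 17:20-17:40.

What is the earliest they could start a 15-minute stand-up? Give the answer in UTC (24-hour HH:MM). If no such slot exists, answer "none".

08:15

Uma → UTC: 02:05–02:45, 06:50–09:00, 10:45–10:55.
Vera → UTC: 08:15–10:10, 11:50–12:00, 14:05–17:05.
Sofia → UTC: 06:30–12:10, 14:20–14:40.
Uma ∩ Vera: 08:15–09:00.
Uma ∩ Vera ∩ Sofia: 08:15–09:00.
Windows ≥ 15 min: 08:15–09:00.
Earliest such window starts at 08:15.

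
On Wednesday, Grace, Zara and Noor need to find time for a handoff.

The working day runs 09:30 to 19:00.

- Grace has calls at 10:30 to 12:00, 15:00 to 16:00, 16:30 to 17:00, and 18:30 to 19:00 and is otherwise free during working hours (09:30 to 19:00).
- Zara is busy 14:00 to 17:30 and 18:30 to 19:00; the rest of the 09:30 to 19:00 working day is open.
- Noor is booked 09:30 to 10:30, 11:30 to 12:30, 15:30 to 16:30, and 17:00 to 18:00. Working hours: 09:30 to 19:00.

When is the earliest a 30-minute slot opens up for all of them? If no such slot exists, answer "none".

Grace free within 09:30–19:00: 09:30–10:30, 12:00–15:00, 16:00–16:30, 17:00–18:30.
Zara free within 09:30–19:00: 09:30–14:00, 17:30–18:30.
Noor free within 09:30–19:00: 10:30–11:30, 12:30–15:30, 16:30–17:00, 18:00–19:00.
Grace ∩ Zara: 09:30–10:30, 12:00–14:00, 17:30–18:30.
Grace ∩ Zara ∩ Noor: 12:30–14:00, 18:00–18:30.
Windows ≥ 30 min: 12:30–14:00, 18:00–18:30.
Earliest such window starts at 12:30.

12:30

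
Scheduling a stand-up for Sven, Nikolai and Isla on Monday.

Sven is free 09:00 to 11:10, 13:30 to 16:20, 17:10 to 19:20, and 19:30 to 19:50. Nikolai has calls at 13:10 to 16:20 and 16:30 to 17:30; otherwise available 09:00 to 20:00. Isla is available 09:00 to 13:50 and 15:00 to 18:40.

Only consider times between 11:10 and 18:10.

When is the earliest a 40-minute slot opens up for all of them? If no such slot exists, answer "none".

17:30

Nikolai free within 09:00–20:00: 09:00–13:10, 16:20–16:30, 17:30–20:00.
Sven ∩ Nikolai: 09:00–11:10, 17:30–19:20, 19:30–19:50.
Sven ∩ Nikolai ∩ Isla: 09:00–11:10, 17:30–18:40.
Restricted to 11:10–18:10: 17:30–18:10.
Windows ≥ 40 min: 17:30–18:10.
Earliest such window starts at 17:30.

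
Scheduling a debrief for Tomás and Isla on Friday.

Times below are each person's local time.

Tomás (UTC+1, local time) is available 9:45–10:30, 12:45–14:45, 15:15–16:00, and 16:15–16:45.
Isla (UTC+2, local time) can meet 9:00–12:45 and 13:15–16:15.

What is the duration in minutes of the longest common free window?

Tomás → UTC: 08:45–09:30, 11:45–13:45, 14:15–15:00, 15:15–15:45.
Isla → UTC: 07:00–10:45, 11:15–14:15.
Tomás ∩ Isla: 08:45–09:30, 11:45–13:45.
Common window lengths: 45, 120 min; longest is 120.

120 minutes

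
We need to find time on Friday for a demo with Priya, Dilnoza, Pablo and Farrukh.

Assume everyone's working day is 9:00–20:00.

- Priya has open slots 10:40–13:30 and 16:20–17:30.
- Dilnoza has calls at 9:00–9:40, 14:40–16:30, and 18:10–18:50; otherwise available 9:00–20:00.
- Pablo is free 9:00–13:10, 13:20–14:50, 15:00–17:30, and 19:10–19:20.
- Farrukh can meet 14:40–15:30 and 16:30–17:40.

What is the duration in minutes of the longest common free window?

60 minutes

Dilnoza free within 09:00–20:00: 09:40–14:40, 16:30–18:10, 18:50–20:00.
Priya ∩ Dilnoza: 10:40–13:30, 16:30–17:30.
Priya ∩ Dilnoza ∩ Pablo: 10:40–13:10, 13:20–13:30, 16:30–17:30.
Priya ∩ Dilnoza ∩ Pablo ∩ Farrukh: 16:30–17:30.
Single common window of 60 minutes.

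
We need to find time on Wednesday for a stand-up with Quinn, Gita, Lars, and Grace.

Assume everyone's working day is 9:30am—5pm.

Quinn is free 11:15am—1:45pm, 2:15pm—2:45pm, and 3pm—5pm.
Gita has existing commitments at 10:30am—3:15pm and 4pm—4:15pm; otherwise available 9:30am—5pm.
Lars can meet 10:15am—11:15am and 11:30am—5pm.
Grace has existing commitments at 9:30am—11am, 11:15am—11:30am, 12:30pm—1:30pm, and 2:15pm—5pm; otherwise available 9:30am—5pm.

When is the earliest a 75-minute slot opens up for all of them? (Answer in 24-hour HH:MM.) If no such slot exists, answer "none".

Gita free within 09:30–17:00: 09:30–10:30, 15:15–16:00, 16:15–17:00.
Grace free within 09:30–17:00: 11:00–11:15, 11:30–12:30, 13:30–14:15.
Quinn ∩ Gita: 15:15–16:00, 16:15–17:00.
Quinn ∩ Gita ∩ Lars: 15:15–16:00, 16:15–17:00.
Quinn ∩ Gita ∩ Lars ∩ Grace: (none).
Windows ≥ 75 min: (none).

none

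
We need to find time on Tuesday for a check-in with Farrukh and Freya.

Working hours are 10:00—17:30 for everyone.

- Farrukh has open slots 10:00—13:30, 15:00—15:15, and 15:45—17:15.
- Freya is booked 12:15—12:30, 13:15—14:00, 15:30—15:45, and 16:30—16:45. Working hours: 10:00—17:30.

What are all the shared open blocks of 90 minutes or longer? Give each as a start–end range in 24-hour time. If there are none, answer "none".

10:00–12:15

Freya free within 10:00–17:30: 10:00–12:15, 12:30–13:15, 14:00–15:30, 15:45–16:30, 16:45–17:30.
Farrukh ∩ Freya: 10:00–12:15, 12:30–13:15, 15:00–15:15, 15:45–16:30, 16:45–17:15.
Windows ≥ 90 min: 10:00–12:15.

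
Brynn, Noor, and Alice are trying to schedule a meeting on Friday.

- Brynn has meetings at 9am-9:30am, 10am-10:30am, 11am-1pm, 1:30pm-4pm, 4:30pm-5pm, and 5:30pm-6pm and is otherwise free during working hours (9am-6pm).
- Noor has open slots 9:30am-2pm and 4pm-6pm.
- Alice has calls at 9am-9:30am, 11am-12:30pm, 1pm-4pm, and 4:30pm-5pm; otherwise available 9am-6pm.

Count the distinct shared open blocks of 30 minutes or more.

Brynn free within 09:00–18:00: 09:30–10:00, 10:30–11:00, 13:00–13:30, 16:00–16:30, 17:00–17:30.
Alice free within 09:00–18:00: 09:30–11:00, 12:30–13:00, 16:00–16:30, 17:00–18:00.
Brynn ∩ Noor: 09:30–10:00, 10:30–11:00, 13:00–13:30, 16:00–16:30, 17:00–17:30.
Brynn ∩ Noor ∩ Alice: 09:30–10:00, 10:30–11:00, 16:00–16:30, 17:00–17:30.
Windows ≥ 30 min: 09:30–10:00, 10:30–11:00, 16:00–16:30, 17:00–17:30.
That's 4 windows.

4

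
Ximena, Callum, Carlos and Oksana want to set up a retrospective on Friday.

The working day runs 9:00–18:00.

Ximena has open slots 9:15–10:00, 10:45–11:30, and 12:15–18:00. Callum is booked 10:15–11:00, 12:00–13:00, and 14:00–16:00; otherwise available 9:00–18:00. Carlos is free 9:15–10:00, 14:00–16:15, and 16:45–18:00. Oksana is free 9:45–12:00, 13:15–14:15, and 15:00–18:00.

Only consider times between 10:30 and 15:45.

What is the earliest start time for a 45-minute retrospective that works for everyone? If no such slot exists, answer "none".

none

Callum free within 09:00–18:00: 09:00–10:15, 11:00–12:00, 13:00–14:00, 16:00–18:00.
Ximena ∩ Callum: 09:15–10:00, 11:00–11:30, 13:00–14:00, 16:00–18:00.
Ximena ∩ Callum ∩ Carlos: 09:15–10:00, 16:00–16:15, 16:45–18:00.
Ximena ∩ Callum ∩ Carlos ∩ Oksana: 09:45–10:00, 16:00–16:15, 16:45–18:00.
Restricted to 10:30–15:45: (none).
Windows ≥ 45 min: (none).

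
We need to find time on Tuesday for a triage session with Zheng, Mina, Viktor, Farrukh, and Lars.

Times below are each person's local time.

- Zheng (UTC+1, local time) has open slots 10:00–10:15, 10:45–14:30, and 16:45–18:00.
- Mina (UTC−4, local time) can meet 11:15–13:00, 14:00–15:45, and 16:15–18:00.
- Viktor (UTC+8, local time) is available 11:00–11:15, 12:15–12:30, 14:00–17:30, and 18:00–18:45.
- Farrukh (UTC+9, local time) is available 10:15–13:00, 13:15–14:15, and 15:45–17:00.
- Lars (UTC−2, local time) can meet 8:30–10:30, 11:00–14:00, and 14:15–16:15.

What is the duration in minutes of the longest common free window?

Zheng → UTC: 09:00–09:15, 09:45–13:30, 15:45–17:00.
Mina → UTC: 15:15–17:00, 18:00–19:45, 20:15–22:00.
Viktor → UTC: 03:00–03:15, 04:15–04:30, 06:00–09:30, 10:00–10:45.
Farrukh → UTC: 01:15–04:00, 04:15–05:15, 06:45–08:00.
Lars → UTC: 10:30–12:30, 13:00–16:00, 16:15–18:15.
Zheng ∩ Mina: 15:45–17:00.
Zheng ∩ Mina ∩ Viktor: (none).
Zheng ∩ Mina ∩ Viktor ∩ Farrukh: (none).
Zheng ∩ Mina ∩ Viktor ∩ Farrukh ∩ Lars: (none).
No common window.

0 minutes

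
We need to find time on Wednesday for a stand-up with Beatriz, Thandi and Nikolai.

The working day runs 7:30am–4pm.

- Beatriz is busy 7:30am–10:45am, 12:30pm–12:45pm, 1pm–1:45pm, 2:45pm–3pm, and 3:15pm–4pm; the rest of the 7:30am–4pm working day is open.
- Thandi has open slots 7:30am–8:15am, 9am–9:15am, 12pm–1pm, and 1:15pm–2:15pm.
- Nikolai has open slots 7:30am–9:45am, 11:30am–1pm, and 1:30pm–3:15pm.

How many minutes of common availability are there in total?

Beatriz free within 07:30–16:00: 10:45–12:30, 12:45–13:00, 13:45–14:45, 15:00–15:15.
Beatriz ∩ Thandi: 12:00–12:30, 12:45–13:00, 13:45–14:15.
Beatriz ∩ Thandi ∩ Nikolai: 12:00–12:30, 12:45–13:00, 13:45–14:15.
Total common minutes: 30 + 15 + 30 = 75.

75 minutes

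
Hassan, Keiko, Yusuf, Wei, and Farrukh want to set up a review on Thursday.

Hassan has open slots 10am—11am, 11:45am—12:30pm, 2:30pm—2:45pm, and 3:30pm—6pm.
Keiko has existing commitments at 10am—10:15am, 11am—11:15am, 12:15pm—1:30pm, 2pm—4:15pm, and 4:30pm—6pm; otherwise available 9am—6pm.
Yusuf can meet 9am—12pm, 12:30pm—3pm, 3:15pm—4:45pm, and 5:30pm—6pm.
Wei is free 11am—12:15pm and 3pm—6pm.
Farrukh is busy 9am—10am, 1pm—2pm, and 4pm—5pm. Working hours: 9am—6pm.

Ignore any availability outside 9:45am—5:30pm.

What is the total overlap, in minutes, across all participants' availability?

15 minutes

Keiko free within 09:00–18:00: 09:00–10:00, 10:15–11:00, 11:15–12:15, 13:30–14:00, 16:15–16:30.
Farrukh free within 09:00–18:00: 10:00–13:00, 14:00–16:00, 17:00–18:00.
Hassan ∩ Keiko: 10:15–11:00, 11:45–12:15, 16:15–16:30.
Hassan ∩ Keiko ∩ Yusuf: 10:15–11:00, 11:45–12:00, 16:15–16:30.
Hassan ∩ Keiko ∩ Yusuf ∩ Wei: 11:45–12:00, 16:15–16:30.
Hassan ∩ Keiko ∩ Yusuf ∩ Wei ∩ Farrukh: 11:45–12:00.
Restricted to 09:45–17:30: 11:45–12:00.
Total common minutes: 15.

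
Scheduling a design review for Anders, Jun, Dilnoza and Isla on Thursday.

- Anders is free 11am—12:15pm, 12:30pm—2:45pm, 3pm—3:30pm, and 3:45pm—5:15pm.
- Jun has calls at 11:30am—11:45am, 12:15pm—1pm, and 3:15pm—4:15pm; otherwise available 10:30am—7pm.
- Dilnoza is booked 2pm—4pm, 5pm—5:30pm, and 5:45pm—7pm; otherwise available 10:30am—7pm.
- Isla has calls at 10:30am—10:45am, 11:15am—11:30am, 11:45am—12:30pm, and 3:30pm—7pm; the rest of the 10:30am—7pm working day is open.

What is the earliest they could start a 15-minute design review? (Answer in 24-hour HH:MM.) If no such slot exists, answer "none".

Jun free within 10:30–19:00: 10:30–11:30, 11:45–12:15, 13:00–15:15, 16:15–19:00.
Dilnoza free within 10:30–19:00: 10:30–14:00, 16:00–17:00, 17:30–17:45.
Isla free within 10:30–19:00: 10:45–11:15, 11:30–11:45, 12:30–15:30.
Anders ∩ Jun: 11:00–11:30, 11:45–12:15, 13:00–14:45, 15:00–15:15, 16:15–17:15.
Anders ∩ Jun ∩ Dilnoza: 11:00–11:30, 11:45–12:15, 13:00–14:00, 16:15–17:00.
Anders ∩ Jun ∩ Dilnoza ∩ Isla: 11:00–11:15, 13:00–14:00.
Windows ≥ 15 min: 11:00–11:15, 13:00–14:00.
Earliest such window starts at 11:00.

11:00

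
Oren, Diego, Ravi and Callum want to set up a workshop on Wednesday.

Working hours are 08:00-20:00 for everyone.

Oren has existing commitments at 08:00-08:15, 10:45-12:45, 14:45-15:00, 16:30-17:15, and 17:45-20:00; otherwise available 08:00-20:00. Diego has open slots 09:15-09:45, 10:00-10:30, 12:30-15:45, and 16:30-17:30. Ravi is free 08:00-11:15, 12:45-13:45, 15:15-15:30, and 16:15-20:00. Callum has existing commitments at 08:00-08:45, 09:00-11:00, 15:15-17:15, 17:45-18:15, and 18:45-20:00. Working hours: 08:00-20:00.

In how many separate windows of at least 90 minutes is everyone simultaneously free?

0

Oren free within 08:00–20:00: 08:15–10:45, 12:45–14:45, 15:00–16:30, 17:15–17:45.
Callum free within 08:00–20:00: 08:45–09:00, 11:00–15:15, 17:15–17:45, 18:15–18:45.
Oren ∩ Diego: 09:15–09:45, 10:00–10:30, 12:45–14:45, 15:00–15:45, 17:15–17:30.
Oren ∩ Diego ∩ Ravi: 09:15–09:45, 10:00–10:30, 12:45–13:45, 15:15–15:30, 17:15–17:30.
Oren ∩ Diego ∩ Ravi ∩ Callum: 12:45–13:45, 17:15–17:30.
Windows ≥ 90 min: (none).
That's 0 windows.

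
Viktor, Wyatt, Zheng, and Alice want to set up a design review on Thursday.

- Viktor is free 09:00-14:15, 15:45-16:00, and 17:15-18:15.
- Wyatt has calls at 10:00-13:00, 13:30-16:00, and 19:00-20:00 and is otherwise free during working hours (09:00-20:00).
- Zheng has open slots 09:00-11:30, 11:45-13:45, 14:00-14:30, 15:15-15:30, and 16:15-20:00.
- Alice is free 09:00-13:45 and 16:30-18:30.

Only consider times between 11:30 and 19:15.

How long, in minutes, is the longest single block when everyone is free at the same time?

60 minutes

Wyatt free within 09:00–20:00: 09:00–10:00, 13:00–13:30, 16:00–19:00.
Viktor ∩ Wyatt: 09:00–10:00, 13:00–13:30, 17:15–18:15.
Viktor ∩ Wyatt ∩ Zheng: 09:00–10:00, 13:00–13:30, 17:15–18:15.
Viktor ∩ Wyatt ∩ Zheng ∩ Alice: 09:00–10:00, 13:00–13:30, 17:15–18:15.
Restricted to 11:30–19:15: 13:00–13:30, 17:15–18:15.
Common window lengths: 30, 60 min; longest is 60.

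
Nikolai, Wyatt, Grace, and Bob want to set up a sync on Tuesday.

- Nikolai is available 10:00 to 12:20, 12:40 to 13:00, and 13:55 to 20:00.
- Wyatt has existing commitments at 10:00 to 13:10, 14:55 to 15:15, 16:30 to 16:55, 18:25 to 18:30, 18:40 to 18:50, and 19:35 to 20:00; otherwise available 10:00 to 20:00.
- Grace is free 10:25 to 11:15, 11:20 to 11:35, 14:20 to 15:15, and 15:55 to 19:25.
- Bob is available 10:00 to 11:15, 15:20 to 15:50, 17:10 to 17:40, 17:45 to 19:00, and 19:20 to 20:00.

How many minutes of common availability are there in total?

Wyatt free within 10:00–20:00: 13:10–14:55, 15:15–16:30, 16:55–18:25, 18:30–18:40, 18:50–19:35.
Nikolai ∩ Wyatt: 13:55–14:55, 15:15–16:30, 16:55–18:25, 18:30–18:40, 18:50–19:35.
Nikolai ∩ Wyatt ∩ Grace: 14:20–14:55, 15:55–16:30, 16:55–18:25, 18:30–18:40, 18:50–19:25.
Nikolai ∩ Wyatt ∩ Grace ∩ Bob: 17:10–17:40, 17:45–18:25, 18:30–18:40, 18:50–19:00, 19:20–19:25.
Total common minutes: 30 + 40 + 10 + 10 + 5 = 95.

95 minutes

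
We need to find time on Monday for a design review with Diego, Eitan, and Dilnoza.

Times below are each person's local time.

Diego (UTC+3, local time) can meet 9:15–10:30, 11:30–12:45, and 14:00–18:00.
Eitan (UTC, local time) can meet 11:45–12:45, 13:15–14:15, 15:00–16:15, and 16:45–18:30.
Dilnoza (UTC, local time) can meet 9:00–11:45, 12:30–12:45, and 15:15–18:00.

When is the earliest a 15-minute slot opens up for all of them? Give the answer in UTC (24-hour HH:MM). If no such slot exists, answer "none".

Diego → UTC: 06:15–07:30, 08:30–09:45, 11:00–15:00.
Eitan → UTC: 11:45–12:45, 13:15–14:15, 15:00–16:15, 16:45–18:30.
Dilnoza → UTC: 09:00–11:45, 12:30–12:45, 15:15–18:00.
Diego ∩ Eitan: 11:45–12:45, 13:15–14:15.
Diego ∩ Eitan ∩ Dilnoza: 12:30–12:45.
Windows ≥ 15 min: 12:30–12:45.
Earliest such window starts at 12:30.

12:30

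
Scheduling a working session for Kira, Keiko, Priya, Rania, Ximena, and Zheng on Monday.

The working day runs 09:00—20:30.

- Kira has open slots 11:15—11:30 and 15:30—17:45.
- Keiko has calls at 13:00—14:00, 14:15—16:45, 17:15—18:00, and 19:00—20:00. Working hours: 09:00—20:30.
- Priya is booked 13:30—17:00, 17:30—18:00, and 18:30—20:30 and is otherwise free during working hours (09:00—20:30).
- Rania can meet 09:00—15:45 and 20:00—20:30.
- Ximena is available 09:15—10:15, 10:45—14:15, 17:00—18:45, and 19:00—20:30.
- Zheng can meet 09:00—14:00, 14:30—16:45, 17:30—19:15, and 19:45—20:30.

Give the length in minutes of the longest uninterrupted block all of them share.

Keiko free within 09:00–20:30: 09:00–13:00, 14:00–14:15, 16:45–17:15, 18:00–19:00, 20:00–20:30.
Priya free within 09:00–20:30: 09:00–13:30, 17:00–17:30, 18:00–18:30.
Kira ∩ Keiko: 11:15–11:30, 16:45–17:15.
Kira ∩ Keiko ∩ Priya: 11:15–11:30, 17:00–17:15.
Kira ∩ Keiko ∩ Priya ∩ Rania: 11:15–11:30.
Kira ∩ Keiko ∩ Priya ∩ Rania ∩ Ximena: 11:15–11:30.
Kira ∩ Keiko ∩ Priya ∩ Rania ∩ Ximena ∩ Zheng: 11:15–11:30.
Single common window of 15 minutes.

15 minutes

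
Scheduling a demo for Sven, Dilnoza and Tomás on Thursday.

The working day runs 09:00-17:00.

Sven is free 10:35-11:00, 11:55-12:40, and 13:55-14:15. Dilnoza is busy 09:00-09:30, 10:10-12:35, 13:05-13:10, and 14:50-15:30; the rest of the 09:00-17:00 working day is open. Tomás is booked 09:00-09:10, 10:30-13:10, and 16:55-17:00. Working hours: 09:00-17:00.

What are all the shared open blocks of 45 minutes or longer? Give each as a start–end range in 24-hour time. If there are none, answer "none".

none

Dilnoza free within 09:00–17:00: 09:30–10:10, 12:35–13:05, 13:10–14:50, 15:30–17:00.
Tomás free within 09:00–17:00: 09:10–10:30, 13:10–16:55.
Sven ∩ Dilnoza: 12:35–12:40, 13:55–14:15.
Sven ∩ Dilnoza ∩ Tomás: 13:55–14:15.
Windows ≥ 45 min: (none).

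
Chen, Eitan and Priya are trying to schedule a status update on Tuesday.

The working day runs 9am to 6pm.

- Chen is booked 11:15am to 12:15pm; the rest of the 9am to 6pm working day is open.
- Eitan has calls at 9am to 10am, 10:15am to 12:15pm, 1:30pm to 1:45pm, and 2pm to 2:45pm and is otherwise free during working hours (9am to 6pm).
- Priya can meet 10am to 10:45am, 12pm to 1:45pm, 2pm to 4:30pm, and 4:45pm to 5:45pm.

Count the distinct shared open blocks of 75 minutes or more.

Chen free within 09:00–18:00: 09:00–11:15, 12:15–18:00.
Eitan free within 09:00–18:00: 10:00–10:15, 12:15–13:30, 13:45–14:00, 14:45–18:00.
Chen ∩ Eitan: 10:00–10:15, 12:15–13:30, 13:45–14:00, 14:45–18:00.
Chen ∩ Eitan ∩ Priya: 10:00–10:15, 12:15–13:30, 14:45–16:30, 16:45–17:45.
Windows ≥ 75 min: 12:15–13:30, 14:45–16:30.
That's 2 windows.

2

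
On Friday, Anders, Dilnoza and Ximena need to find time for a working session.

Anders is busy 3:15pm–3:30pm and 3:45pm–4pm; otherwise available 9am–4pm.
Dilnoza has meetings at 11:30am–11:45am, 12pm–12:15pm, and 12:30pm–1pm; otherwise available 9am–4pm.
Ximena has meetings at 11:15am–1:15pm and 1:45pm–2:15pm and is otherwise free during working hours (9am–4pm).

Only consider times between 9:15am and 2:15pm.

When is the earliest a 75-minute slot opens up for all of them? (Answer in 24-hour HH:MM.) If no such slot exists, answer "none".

Anders free within 09:00–16:00: 09:00–15:15, 15:30–15:45.
Dilnoza free within 09:00–16:00: 09:00–11:30, 11:45–12:00, 12:15–12:30, 13:00–16:00.
Ximena free within 09:00–16:00: 09:00–11:15, 13:15–13:45, 14:15–16:00.
Anders ∩ Dilnoza: 09:00–11:30, 11:45–12:00, 12:15–12:30, 13:00–15:15, 15:30–15:45.
Anders ∩ Dilnoza ∩ Ximena: 09:00–11:15, 13:15–13:45, 14:15–15:15, 15:30–15:45.
Restricted to 09:15–14:15: 09:15–11:15, 13:15–13:45.
Windows ≥ 75 min: 09:15–11:15.
Earliest such window starts at 09:15.

09:15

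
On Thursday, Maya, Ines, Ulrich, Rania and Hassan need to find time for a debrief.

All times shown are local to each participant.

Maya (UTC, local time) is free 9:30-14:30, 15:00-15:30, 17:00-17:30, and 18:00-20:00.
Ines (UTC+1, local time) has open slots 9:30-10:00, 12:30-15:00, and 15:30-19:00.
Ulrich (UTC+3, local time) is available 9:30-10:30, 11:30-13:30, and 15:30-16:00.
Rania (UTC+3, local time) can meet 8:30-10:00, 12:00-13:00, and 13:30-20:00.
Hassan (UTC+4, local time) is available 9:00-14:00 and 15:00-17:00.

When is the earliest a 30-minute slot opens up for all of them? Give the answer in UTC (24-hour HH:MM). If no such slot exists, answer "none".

12:30

Maya → UTC: 09:30–14:30, 15:00–15:30, 17:00–17:30, 18:00–20:00.
Ines → UTC: 08:30–09:00, 11:30–14:00, 14:30–18:00.
Ulrich → UTC: 06:30–07:30, 08:30–10:30, 12:30–13:00.
Rania → UTC: 05:30–07:00, 09:00–10:00, 10:30–17:00.
Hassan → UTC: 05:00–10:00, 11:00–13:00.
Maya ∩ Ines: 11:30–14:00, 15:00–15:30, 17:00–17:30.
Maya ∩ Ines ∩ Ulrich: 12:30–13:00.
Maya ∩ Ines ∩ Ulrich ∩ Rania: 12:30–13:00.
Maya ∩ Ines ∩ Ulrich ∩ Rania ∩ Hassan: 12:30–13:00.
Windows ≥ 30 min: 12:30–13:00.
Earliest such window starts at 12:30.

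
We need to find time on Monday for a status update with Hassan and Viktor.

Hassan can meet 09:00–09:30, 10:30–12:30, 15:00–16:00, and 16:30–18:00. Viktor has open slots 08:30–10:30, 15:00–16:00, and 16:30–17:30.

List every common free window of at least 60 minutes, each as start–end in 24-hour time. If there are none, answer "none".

Hassan ∩ Viktor: 09:00–09:30, 15:00–16:00, 16:30–17:30.
Windows ≥ 60 min: 15:00–16:00, 16:30–17:30.

15:00–16:00, 16:30–17:30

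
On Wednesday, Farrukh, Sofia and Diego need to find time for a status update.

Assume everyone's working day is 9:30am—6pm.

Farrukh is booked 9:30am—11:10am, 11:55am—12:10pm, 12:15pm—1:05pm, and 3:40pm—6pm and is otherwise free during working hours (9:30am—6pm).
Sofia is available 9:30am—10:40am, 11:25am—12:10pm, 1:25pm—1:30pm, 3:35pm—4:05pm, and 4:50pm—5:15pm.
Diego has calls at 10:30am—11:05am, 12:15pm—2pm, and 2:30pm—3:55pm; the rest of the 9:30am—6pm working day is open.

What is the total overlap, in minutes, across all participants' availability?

30 minutes

Farrukh free within 09:30–18:00: 11:10–11:55, 12:10–12:15, 13:05–15:40.
Diego free within 09:30–18:00: 09:30–10:30, 11:05–12:15, 14:00–14:30, 15:55–18:00.
Farrukh ∩ Sofia: 11:25–11:55, 13:25–13:30, 15:35–15:40.
Farrukh ∩ Sofia ∩ Diego: 11:25–11:55.
Total common minutes: 30.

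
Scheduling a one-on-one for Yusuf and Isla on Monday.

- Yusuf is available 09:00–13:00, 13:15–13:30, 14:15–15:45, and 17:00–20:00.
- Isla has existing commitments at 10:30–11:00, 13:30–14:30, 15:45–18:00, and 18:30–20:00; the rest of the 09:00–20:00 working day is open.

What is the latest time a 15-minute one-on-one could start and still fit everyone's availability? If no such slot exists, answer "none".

18:15

Isla free within 09:00–20:00: 09:00–10:30, 11:00–13:30, 14:30–15:45, 18:00–18:30.
Yusuf ∩ Isla: 09:00–10:30, 11:00–13:00, 13:15–13:30, 14:30–15:45, 18:00–18:30.
Windows ≥ 15 min: 09:00–10:30, 11:00–13:00, 13:15–13:30, 14:30–15:45, 18:00–18:30.
Latest start in the last window 18:00–18:30 is 18:30 − 15 min = 18:15.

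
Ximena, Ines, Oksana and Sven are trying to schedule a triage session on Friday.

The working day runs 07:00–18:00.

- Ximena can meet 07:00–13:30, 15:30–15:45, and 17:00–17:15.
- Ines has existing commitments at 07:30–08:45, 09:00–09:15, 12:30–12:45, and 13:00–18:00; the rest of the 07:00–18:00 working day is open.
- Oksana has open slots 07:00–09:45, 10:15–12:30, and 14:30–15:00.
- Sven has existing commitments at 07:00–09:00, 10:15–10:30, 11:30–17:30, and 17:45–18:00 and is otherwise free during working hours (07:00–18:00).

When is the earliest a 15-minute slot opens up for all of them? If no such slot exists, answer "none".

09:15

Ines free within 07:00–18:00: 07:00–07:30, 08:45–09:00, 09:15–12:30, 12:45–13:00.
Sven free within 07:00–18:00: 09:00–10:15, 10:30–11:30, 17:30–17:45.
Ximena ∩ Ines: 07:00–07:30, 08:45–09:00, 09:15–12:30, 12:45–13:00.
Ximena ∩ Ines ∩ Oksana: 07:00–07:30, 08:45–09:00, 09:15–09:45, 10:15–12:30.
Ximena ∩ Ines ∩ Oksana ∩ Sven: 09:15–09:45, 10:30–11:30.
Windows ≥ 15 min: 09:15–09:45, 10:30–11:30.
Earliest such window starts at 09:15.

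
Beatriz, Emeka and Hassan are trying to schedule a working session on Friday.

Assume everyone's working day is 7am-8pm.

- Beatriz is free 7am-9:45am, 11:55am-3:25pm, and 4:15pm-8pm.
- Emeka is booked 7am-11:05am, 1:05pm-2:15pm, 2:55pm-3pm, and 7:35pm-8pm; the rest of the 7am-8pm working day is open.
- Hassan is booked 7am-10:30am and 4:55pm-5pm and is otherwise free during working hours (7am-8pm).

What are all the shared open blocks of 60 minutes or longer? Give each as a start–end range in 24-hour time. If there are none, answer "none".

Emeka free within 07:00–20:00: 11:05–13:05, 14:15–14:55, 15:00–19:35.
Hassan free within 07:00–20:00: 10:30–16:55, 17:00–20:00.
Beatriz ∩ Emeka: 11:55–13:05, 14:15–14:55, 15:00–15:25, 16:15–19:35.
Beatriz ∩ Emeka ∩ Hassan: 11:55–13:05, 14:15–14:55, 15:00–15:25, 16:15–16:55, 17:00–19:35.
Windows ≥ 60 min: 11:55–13:05, 17:00–19:35.

11:55–13:05, 17:00–19:35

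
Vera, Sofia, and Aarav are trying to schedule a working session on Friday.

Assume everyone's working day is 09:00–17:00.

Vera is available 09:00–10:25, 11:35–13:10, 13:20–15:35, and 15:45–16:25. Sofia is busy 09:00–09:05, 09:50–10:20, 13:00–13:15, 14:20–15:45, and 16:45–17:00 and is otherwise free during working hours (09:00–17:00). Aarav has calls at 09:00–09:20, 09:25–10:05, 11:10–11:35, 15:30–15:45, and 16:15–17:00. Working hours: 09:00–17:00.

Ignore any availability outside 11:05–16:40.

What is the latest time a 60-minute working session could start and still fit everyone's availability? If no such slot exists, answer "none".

Sofia free within 09:00–17:00: 09:05–09:50, 10:20–13:00, 13:15–14:20, 15:45–16:45.
Aarav free within 09:00–17:00: 09:20–09:25, 10:05–11:10, 11:35–15:30, 15:45–16:15.
Vera ∩ Sofia: 09:05–09:50, 10:20–10:25, 11:35–13:00, 13:20–14:20, 15:45–16:25.
Vera ∩ Sofia ∩ Aarav: 09:20–09:25, 10:20–10:25, 11:35–13:00, 13:20–14:20, 15:45–16:15.
Restricted to 11:05–16:40: 11:35–13:00, 13:20–14:20, 15:45–16:15.
Windows ≥ 60 min: 11:35–13:00, 13:20–14:20.
Latest start in the last window 13:20–14:20 is 14:20 − 60 min = 13:20.

13:20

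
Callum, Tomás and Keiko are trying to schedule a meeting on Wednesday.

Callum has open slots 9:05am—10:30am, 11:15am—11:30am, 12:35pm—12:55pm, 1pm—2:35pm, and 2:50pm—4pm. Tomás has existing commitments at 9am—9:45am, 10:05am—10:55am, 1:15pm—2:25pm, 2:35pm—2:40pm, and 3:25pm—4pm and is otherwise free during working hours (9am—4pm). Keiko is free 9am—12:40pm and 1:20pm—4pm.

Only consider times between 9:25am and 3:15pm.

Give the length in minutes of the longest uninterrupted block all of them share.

Tomás free within 09:00–16:00: 09:45–10:05, 10:55–13:15, 14:25–14:35, 14:40–15:25.
Callum ∩ Tomás: 09:45–10:05, 11:15–11:30, 12:35–12:55, 13:00–13:15, 14:25–14:35, 14:50–15:25.
Callum ∩ Tomás ∩ Keiko: 09:45–10:05, 11:15–11:30, 12:35–12:40, 14:25–14:35, 14:50–15:25.
Restricted to 09:25–15:15: 09:45–10:05, 11:15–11:30, 12:35–12:40, 14:25–14:35, 14:50–15:15.
Common window lengths: 20, 15, 5, 10, 25 min; longest is 25.

25 minutes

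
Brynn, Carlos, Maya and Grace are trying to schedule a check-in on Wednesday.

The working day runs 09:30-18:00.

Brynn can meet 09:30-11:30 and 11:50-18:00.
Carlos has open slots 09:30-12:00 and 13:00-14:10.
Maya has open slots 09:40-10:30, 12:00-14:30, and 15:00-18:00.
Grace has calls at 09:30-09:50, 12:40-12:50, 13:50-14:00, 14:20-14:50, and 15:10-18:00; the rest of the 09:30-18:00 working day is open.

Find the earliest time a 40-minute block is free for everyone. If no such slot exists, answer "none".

Grace free within 09:30–18:00: 09:50–12:40, 12:50–13:50, 14:00–14:20, 14:50–15:10.
Brynn ∩ Carlos: 09:30–11:30, 11:50–12:00, 13:00–14:10.
Brynn ∩ Carlos ∩ Maya: 09:40–10:30, 13:00–14:10.
Brynn ∩ Carlos ∩ Maya ∩ Grace: 09:50–10:30, 13:00–13:50, 14:00–14:10.
Windows ≥ 40 min: 09:50–10:30, 13:00–13:50.
Earliest such window starts at 09:50.

09:50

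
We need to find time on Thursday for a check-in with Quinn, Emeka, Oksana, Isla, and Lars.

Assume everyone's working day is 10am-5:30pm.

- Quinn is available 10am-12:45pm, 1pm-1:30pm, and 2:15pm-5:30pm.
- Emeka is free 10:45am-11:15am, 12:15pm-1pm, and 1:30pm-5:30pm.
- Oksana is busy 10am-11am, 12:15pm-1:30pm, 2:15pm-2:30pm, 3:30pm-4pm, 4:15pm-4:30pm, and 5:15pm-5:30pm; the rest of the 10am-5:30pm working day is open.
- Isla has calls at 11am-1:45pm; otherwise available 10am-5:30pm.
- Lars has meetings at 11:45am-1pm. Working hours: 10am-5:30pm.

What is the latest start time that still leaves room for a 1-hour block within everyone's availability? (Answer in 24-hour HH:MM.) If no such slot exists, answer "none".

Oksana free within 10:00–17:30: 11:00–12:15, 13:30–14:15, 14:30–15:30, 16:00–16:15, 16:30–17:15.
Isla free within 10:00–17:30: 10:00–11:00, 13:45–17:30.
Lars free within 10:00–17:30: 10:00–11:45, 13:00–17:30.
Quinn ∩ Emeka: 10:45–11:15, 12:15–12:45, 14:15–17:30.
Quinn ∩ Emeka ∩ Oksana: 11:00–11:15, 14:30–15:30, 16:00–16:15, 16:30–17:15.
Quinn ∩ Emeka ∩ Oksana ∩ Isla: 14:30–15:30, 16:00–16:15, 16:30–17:15.
Quinn ∩ Emeka ∩ Oksana ∩ Isla ∩ Lars: 14:30–15:30, 16:00–16:15, 16:30–17:15.
Windows ≥ 60 min: 14:30–15:30.
Latest start in the last window 14:30–15:30 is 15:30 − 60 min = 14:30.

14:30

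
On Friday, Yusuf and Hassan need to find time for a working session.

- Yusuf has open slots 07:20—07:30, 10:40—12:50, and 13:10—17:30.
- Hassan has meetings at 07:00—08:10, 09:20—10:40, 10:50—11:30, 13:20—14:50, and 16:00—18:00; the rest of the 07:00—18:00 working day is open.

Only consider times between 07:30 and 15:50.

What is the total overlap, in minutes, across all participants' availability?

Hassan free within 07:00–18:00: 08:10–09:20, 10:40–10:50, 11:30–13:20, 14:50–16:00.
Yusuf ∩ Hassan: 10:40–10:50, 11:30–12:50, 13:10–13:20, 14:50–16:00.
Restricted to 07:30–15:50: 10:40–10:50, 11:30–12:50, 13:10–13:20, 14:50–15:50.
Total common minutes: 10 + 80 + 10 + 60 = 160.

160 minutes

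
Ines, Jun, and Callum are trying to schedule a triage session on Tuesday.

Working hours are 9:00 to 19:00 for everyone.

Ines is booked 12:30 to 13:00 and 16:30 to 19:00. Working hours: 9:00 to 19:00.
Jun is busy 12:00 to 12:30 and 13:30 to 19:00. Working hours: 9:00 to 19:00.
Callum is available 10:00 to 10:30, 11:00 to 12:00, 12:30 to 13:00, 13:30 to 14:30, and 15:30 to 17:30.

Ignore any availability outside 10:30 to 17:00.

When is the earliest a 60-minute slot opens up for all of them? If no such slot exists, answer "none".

11:00

Ines free within 09:00–19:00: 09:00–12:30, 13:00–16:30.
Jun free within 09:00–19:00: 09:00–12:00, 12:30–13:30.
Ines ∩ Jun: 09:00–12:00, 13:00–13:30.
Ines ∩ Jun ∩ Callum: 10:00–10:30, 11:00–12:00.
Restricted to 10:30–17:00: 11:00–12:00.
Windows ≥ 60 min: 11:00–12:00.
Earliest such window starts at 11:00.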